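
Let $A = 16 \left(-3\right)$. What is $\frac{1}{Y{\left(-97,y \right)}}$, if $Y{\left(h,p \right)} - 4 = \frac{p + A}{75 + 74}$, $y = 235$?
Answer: $\frac{149}{783} \approx 0.19029$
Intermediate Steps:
$A = -48$
$Y{\left(h,p \right)} = \frac{548}{149} + \frac{p}{149}$ ($Y{\left(h,p \right)} = 4 + \frac{p - 48}{75 + 74} = 4 + \frac{-48 + p}{149} = 4 + \left(-48 + p\right) \frac{1}{149} = 4 + \left(- \frac{48}{149} + \frac{p}{149}\right) = \frac{548}{149} + \frac{p}{149}$)
$\frac{1}{Y{\left(-97,y \right)}} = \frac{1}{\frac{548}{149} + \frac{1}{149} \cdot 235} = \frac{1}{\frac{548}{149} + \frac{235}{149}} = \frac{1}{\frac{783}{149}} = \frac{149}{783}$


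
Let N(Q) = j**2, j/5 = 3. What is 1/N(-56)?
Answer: 1/225 ≈ 0.0044444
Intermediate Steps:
j = 15 (j = 5*3 = 15)
N(Q) = 225 (N(Q) = 15**2 = 225)
1/N(-56) = 1/225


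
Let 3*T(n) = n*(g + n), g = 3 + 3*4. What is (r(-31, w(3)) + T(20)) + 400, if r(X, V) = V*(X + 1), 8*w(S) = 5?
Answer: 7375/12 ≈ 614.58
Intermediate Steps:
g = 15 (g = 3 + 12 = 15)
w(S) = 5/8 (w(S) = (⅛)*5 = 5/8)
r(X, V) = V*(1 + X)
T(n) = n*(15 + n)/3 (T(n) = (n*(15 + n))/3 = n*(15 + n)/3)
(r(-31, w(3)) + T(20)) + 400 = (5*(1 - 31)/8 + (⅓)*20*(15 + 20)) + 400 = ((5/8)*(-30) + (⅓)*20*35) + 400 = (-75/4 + 700/3) + 400 = 2575/12 + 400 = 7375/12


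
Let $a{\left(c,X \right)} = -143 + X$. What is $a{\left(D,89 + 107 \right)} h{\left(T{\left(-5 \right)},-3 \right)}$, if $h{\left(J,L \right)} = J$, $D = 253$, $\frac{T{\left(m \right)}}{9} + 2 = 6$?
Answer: $1908$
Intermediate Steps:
$T{\left(m \right)} = 36$ ($T{\left(m \right)} = -18 + 9 \cdot 6 = -18 + 54 = 36$)
$a{\left(D,89 + 107 \right)} h{\left(T{\left(-5 \right)},-3 \right)} = \left(-143 + \left(89 + 107\right)\right) 36 = \left(-143 + 196\right) 36 = 53 \cdot 36 = 1908$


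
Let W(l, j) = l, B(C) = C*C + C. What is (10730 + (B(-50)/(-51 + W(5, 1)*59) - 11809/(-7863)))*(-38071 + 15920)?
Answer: -228248592325603/959286 ≈ -2.3794e+8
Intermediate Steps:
B(C) = C + C² (B(C) = C² + C = C + C²)
(10730 + (B(-50)/(-51 + W(5, 1)*59) - 11809/(-7863)))*(-38071 + 15920) = (10730 + ((-50*(1 - 50))/(-51 + 5*59) - 11809/(-7863)))*(-38071 + 15920) = (10730 + ((-50*(-49))/(-51 + 295) - 11809*(-1/7863)))*(-22151) = (10730 + (2450/244 + 11809/7863))*(-22151) = (10730 + (2450*(1/244) + 11809/7863))*(-22151) = (10730 + (1225/122 + 11809/7863))*(-22151) = (10730 + 11072873/959286)*(-22151) = (10304211653/959286)*(-22151) = -228248592325603/959286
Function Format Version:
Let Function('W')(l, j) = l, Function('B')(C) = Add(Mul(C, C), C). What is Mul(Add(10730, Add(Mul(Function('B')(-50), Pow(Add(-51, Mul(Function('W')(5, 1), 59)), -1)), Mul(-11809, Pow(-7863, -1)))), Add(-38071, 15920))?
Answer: Rational(-228248592325603, 959286) ≈ -2.3794e+8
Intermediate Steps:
Function('B')(C) = Add(C, Pow(C, 2)) (Function('B')(C) = Add(Pow(C, 2), C) = Add(C, Pow(C, 2)))
Mul(Add(10730, Add(Mul(Function('B')(-50), Pow(Add(-51, Mul(Function('W')(5, 1), 59)), -1)), Mul(-11809, Pow(-7863, -1)))), Add(-38071, 15920)) = Mul(Add(10730, Add(Mul(Mul(-50, Add(1, -50)), Pow(Add(-51, Mul(5, 59)), -1)), Mul(-11809, Pow(-7863, -1)))), Add(-38071, 15920)) = Mul(Add(10730, Add(Mul(Mul(-50, -49), Pow(Add(-51, 295), -1)), Mul(-11809, Rational(-1, 7863)))), -22151) = Mul(Add(10730, Add(Mul(2450, Pow(244, -1)), Rational(11809, 7863))), -22151) = Mul(Add(10730, Add(Mul(2450, Rational(1, 244)), Rational(11809, 7863))), -22151) = Mul(Add(10730, Add(Rational(1225, 122), Rational(11809, 7863))), -22151) = Mul(Add(10730, Rational(11072873, 959286)), -22151) = Mul(Rational(10304211653, 959286), -22151) = Rational(-228248592325603, 959286)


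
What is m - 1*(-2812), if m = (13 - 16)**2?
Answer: 2821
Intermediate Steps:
m = 9 (m = (-3)**2 = 9)
m - 1*(-2812) = 9 - 1*(-2812) = 9 + 2812 = 2821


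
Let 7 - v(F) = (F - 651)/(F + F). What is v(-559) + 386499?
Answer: 216056249/559 ≈ 3.8651e+5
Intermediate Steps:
v(F) = 7 - (-651 + F)/(2*F) (v(F) = 7 - (F - 651)/(F + F) = 7 - (-651 + F)/(2*F))
v(-559) + 386499 = (½)*(651 + 13*(-559))/(-559) + 386499 = (½)*(-1/559)*(651 - 7267) + 386499 = (½)*(-1/559)*(-6616) + 386499 = 3308/559 + 386499 = 216056249/559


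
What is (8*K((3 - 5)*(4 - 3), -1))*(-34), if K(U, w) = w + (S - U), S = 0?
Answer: -272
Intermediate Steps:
K(U, w) = w - U (K(U, w) = w + (0 - U) = w - U)
(8*K((3 - 5)*(4 - 3), -1))*(-34) = (8*(-1 - (3 - 5)*(4 - 3)))*(-34) = (8*(-1 - (-2)))*(-34) = (8*(-1 - 1*(-2)))*(-34) = (8*(-1 + 2))*(-34) = (8*1)*(-34) = 8*(-34) = -272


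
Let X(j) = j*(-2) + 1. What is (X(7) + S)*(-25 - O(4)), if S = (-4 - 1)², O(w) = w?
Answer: -348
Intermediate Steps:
S = 25 (S = (-5)² = 25)
X(j) = 1 - 2*j (X(j) = -2*j + 1 = 1 - 2*j)
(X(7) + S)*(-25 - O(4)) = ((1 - 2*7) + 25)*(-25 - 1*4) = ((1 - 14) + 25)*(-25 - 4) = (-13 + 25)*(-29) = 12*(-29) = -348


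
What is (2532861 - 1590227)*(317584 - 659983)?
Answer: -322756938966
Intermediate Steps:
(2532861 - 1590227)*(317584 - 659983) = 942634*(-342399) = -322756938966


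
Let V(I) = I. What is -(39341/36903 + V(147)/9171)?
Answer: -40691228/37604157 ≈ -1.0821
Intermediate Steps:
-(39341/36903 + V(147)/9171) = -(39341/36903 + 147/9171) = -(39341*(1/36903) + 147*(1/9171)) = -(39341/36903 + 49/3057) = -1*40691228/37604157 = -40691228/37604157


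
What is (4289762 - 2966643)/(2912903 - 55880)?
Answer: 1323119/2857023 ≈ 0.46311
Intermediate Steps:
(4289762 - 2966643)/(2912903 - 55880) = 1323119/2857023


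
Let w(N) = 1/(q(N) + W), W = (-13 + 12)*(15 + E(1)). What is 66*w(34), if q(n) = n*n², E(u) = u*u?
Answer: 11/6548 ≈ 0.0016799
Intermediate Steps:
E(u) = u²
q(n) = n³
W = -16 (W = (-13 + 12)*(15 + 1²) = -(15 + 1) = -1*16 = -16)
w(N) = 1/(-16 + N³) (w(N) = 1/(N³ - 16) = 1/(-16 + N³))
66*w(34) = 66/(-16 + 34³) = 66/(-16 + 39304) = 66/39288 = 66*(1/39288) = 11/6548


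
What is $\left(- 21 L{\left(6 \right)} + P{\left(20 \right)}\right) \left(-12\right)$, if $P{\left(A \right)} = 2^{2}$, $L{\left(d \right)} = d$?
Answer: $1464$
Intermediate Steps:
$P{\left(A \right)} = 4$
$\left(- 21 L{\left(6 \right)} + P{\left(20 \right)}\right) \left(-12\right) = \left(\left(-21\right) 6 + 4\right) \left(-12\right) = \left(-126 + 4\right) \left(-12\right) = \left(-122\right) \left(-12\right) = 1464$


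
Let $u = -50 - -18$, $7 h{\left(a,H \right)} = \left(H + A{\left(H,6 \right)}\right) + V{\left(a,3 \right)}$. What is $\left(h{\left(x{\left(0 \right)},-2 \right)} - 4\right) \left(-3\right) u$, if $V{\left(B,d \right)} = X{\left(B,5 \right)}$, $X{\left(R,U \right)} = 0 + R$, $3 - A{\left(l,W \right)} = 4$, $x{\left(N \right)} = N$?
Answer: $- \frac{2976}{7} \approx -425.14$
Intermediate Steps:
$A{\left(l,W \right)} = -1$ ($A{\left(l,W \right)} = 3 - 4 = -1$)
$X{\left(R,U \right)} = R$
$V{\left(B,d \right)} = B$
$h{\left(a,H \right)} = - \frac{1}{7} + \frac{H}{7} + \frac{a}{7}$ ($h{\left(a,H \right)} = \frac{\left(H - 1\right) + a}{7} = \frac{\left(-1 + H\right) + a}{7} = \frac{-1 + H + a}{7} = - \frac{1}{7} + \frac{H}{7} + \frac{a}{7}$)
$u = -32$ ($u = -50 + 18 = -32$)
$\left(h{\left(x{\left(0 \right)},-2 \right)} - 4\right) \left(-3\right) u = \left(\left(- \frac{1}{7} + \frac{1}{7} \left(-2\right) + \frac{1}{7} \cdot 0\right) - 4\right) \left(-3\right) \left(-32\right) = \left(\left(- \frac{1}{7} - \frac{2}{7} + 0\right) - 4\right) \left(-3\right) \left(-32\right) = \left(- \frac{3}{7} - 4\right) \left(-3\right) \left(-32\right) = \left(- \frac{31}{7}\right) \left(-3\right) \left(-32\right) = \frac{93}{7} \left(-32\right) = - \frac{2976}{7}$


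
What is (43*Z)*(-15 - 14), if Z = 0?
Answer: 0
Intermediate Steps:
(43*Z)*(-15 - 14) = (43*0)*(-15 - 14) = 0*(-29) = 0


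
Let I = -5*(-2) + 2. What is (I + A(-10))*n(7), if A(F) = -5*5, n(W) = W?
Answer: -91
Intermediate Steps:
A(F) = -25
I = 12 (I = 10 + 2 = 12)
(I + A(-10))*n(7) = (12 - 25)*7 = -13*7 = -91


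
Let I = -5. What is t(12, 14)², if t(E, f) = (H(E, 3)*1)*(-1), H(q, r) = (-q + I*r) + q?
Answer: 225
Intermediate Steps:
H(q, r) = -5*r (H(q, r) = (-q - 5*r) + q = -5*r)
t(E, f) = 15 (t(E, f) = (-5*3*1)*(-1) = -15*1*(-1) = -15*(-1) = 15)
t(12, 14)² = 15² = 225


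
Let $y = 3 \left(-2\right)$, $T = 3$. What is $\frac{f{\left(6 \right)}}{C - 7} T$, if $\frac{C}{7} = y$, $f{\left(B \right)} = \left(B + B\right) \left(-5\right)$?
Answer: $\frac{180}{49} \approx 3.6735$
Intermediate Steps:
$f{\left(B \right)} = - 10 B$ ($f{\left(B \right)} = 2 B \left(-5\right) = - 10 B$)
$y = -6$
$C = -42$ ($C = 7 \left(-6\right) = -42$)
$\frac{f{\left(6 \right)}}{C - 7} T = \frac{\left(-10\right) 6}{-42 - 7} \cdot 3 = \frac{1}{-49} \left(-60\right) 3 = \left(- \frac{1}{49}\right) \left(-60\right) 3 = \frac{60}{49} \cdot 3 = \frac{180}{49}$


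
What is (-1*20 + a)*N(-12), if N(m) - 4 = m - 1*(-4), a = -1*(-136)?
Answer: -464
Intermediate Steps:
a = 136
N(m) = 8 + m (N(m) = 4 + (m - 1*(-4)) = 4 + (m + 4) = 4 + (4 + m) = 8 + m)
(-1*20 + a)*N(-12) = (-1*20 + 136)*(8 - 12) = (-20 + 136)*(-4) = 116*(-4) = -464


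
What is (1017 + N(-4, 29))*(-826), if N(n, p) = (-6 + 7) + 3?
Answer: -843346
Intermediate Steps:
N(n, p) = 4 (N(n, p) = 1 + 3 = 4)
(1017 + N(-4, 29))*(-826) = (1017 + 4)*(-826) = 1021*(-826) = -843346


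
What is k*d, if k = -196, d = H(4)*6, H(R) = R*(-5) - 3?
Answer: 27048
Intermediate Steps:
H(R) = -3 - 5*R (H(R) = -5*R - 3 = -3 - 5*R)
d = -138 (d = (-3 - 5*4)*6 = (-3 - 20)*6 = -23*6 = -138)
k*d = -196*(-138) = 27048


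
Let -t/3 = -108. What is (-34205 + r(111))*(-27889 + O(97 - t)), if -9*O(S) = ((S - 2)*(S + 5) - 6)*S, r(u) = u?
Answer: -42760933458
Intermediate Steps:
t = 324 (t = -3*(-108) = 324)
O(S) = -S*(-6 + (-2 + S)*(5 + S))/9 (O(S) = -((S - 2)*(S + 5) - 6)*S/9 = -((-2 + S)*(5 + S) - 6)*S/9 = -(-6 + (-2 + S)*(5 + S))*S/9 = -S*(-6 + (-2 + S)*(5 + S))/9)
(-34205 + r(111))*(-27889 + O(97 - t)) = (-34205 + 111)*(-27889 + (97 - 1*324)*(16 - (97 - 1*324)**2 - 3*(97 - 1*324))/9) = -34094*(-27889 + (97 - 324)*(16 - (97 - 324)**2 - 3*(97 - 324))/9) = -34094*(-27889 + (1/9)*(-227)*(16 - 1*(-227)**2 - 3*(-227))) = -34094*(-27889 + (1/9)*(-227)*(16 - 1*51529 + 681)) = -34094*(-27889 + (1/9)*(-227)*(16 - 51529 + 681)) = -34094*(-27889 + (1/9)*(-227)*(-50832)) = -34094*(-27889 + 1282096) = -34094*1254207 = -42760933458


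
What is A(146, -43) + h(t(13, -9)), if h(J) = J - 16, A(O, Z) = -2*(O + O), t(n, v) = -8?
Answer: -608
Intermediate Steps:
A(O, Z) = -4*O
h(J) = -16 + J
A(146, -43) + h(t(13, -9)) = -4*146 + (-16 - 8) = -584 - 24 = -608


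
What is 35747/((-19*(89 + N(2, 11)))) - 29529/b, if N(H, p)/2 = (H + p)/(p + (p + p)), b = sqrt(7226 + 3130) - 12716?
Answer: -42398600485098/2275613407775 + 29529*sqrt(2589)/80843150 ≈ -18.613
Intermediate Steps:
b = -12716 + 2*sqrt(2589) (b = sqrt(10356) - 12716 = 2*sqrt(2589) - 12716 = -12716 + 2*sqrt(2589) ≈ -12614.)
N(H, p) = 2*(H + p)/(3*p) (N(H, p) = 2*((H + p)/(p + (p + p))) = 2*((H + p)/(p + 2*p)) = 2*((H + p)/((3*p))) = 2*((H + p)*(1/(3*p))) = 2*((H + p)/(3*p)) = 2*(H + p)/(3*p))
35747/((-19*(89 + N(2, 11)))) - 29529/b = 35747/((-19*(89 + (2/3)*(2 + 11)/11))) - 29529/(-12716 + 2*sqrt(2589)) = 35747/((-19*(89 + (2/3)*(1/11)*13))) - 29529/(-12716 + 2*sqrt(2589)) = 35747/((-19*(89 + 26/33))) - 29529/(-12716 + 2*sqrt(2589)) = 35747/((-19*2963/33)) - 29529/(-12716 + 2*sqrt(2589)) = 35747/(-56297/33) - 29529/(-12716 + 2*sqrt(2589)) = 35747*(-33/56297) - 29529/(-12716 + 2*sqrt(2589)) = -1179651/56297 - 29529/(-12716 + 2*sqrt(2589))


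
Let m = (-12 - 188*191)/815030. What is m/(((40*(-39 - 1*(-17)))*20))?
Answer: 449/179306600 ≈ 2.5041e-6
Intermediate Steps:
m = -3592/81503 (m = (-12 - 35908)*(1/815030) = -35920*1/815030 = -3592/81503 ≈ -0.044072)
m/(((40*(-39 - 1*(-17)))*20)) = -3592*1/(800*(-39 - 1*(-17)))/81503 = -3592*1/(800*(-39 + 17))/81503 = -3592/(81503*((40*(-22))*20)) = -3592/(81503*((-880*20))) = -3592/81503/(-17600) = -3592/81503*(-1/17600) = 449/179306600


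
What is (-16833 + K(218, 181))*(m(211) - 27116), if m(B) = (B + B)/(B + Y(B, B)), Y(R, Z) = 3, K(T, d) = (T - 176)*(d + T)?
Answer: 217590075/107 ≈ 2.0336e+6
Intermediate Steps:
K(T, d) = (-176 + T)*(T + d)
m(B) = 2*B/(3 + B) (m(B) = (B + B)/(B + 3) = (2*B)/(3 + B) = 2*B/(3 + B))
(-16833 + K(218, 181))*(m(211) - 27116) = (-16833 + (218**2 - 176*218 - 176*181 + 218*181))*(2*211/(3 + 211) - 27116) = (-16833 + (47524 - 38368 - 31856 + 39458))*(2*211/214 - 27116) = (-16833 + 16758)*(2*211*(1/214) - 27116) = -75*(211/107 - 27116) = -75*(-2901201/107) = 217590075/107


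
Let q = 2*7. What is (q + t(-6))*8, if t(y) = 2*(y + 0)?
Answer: 16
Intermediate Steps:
q = 14
t(y) = 2*y
(q + t(-6))*8 = (14 + 2*(-6))*8 = (14 - 12)*8 = 2*8 = 16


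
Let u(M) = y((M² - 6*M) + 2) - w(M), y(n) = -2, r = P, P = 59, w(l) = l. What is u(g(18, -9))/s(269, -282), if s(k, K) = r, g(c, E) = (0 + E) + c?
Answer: -11/59 ≈ -0.18644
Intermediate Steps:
r = 59
g(c, E) = E + c
s(k, K) = 59
u(M) = -2 - M
u(g(18, -9))/s(269, -282) = (-2 - (-9 + 18))/59 = (-2 - 1*9)*(1/59) = (-2 - 9)*(1/59) = -11*1/59 = -11/59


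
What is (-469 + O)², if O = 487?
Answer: 324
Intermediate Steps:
(-469 + O)² = (-469 + 487)² = 18² = 324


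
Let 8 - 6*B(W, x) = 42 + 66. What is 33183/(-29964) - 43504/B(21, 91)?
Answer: 651500403/249700 ≈ 2609.1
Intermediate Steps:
B(W, x) = -50/3 (B(W, x) = 4/3 - (42 + 66)/6 = 4/3 - ⅙*108 = 4/3 - 18 = -50/3)
33183/(-29964) - 43504/B(21, 91) = 33183/(-29964) - 43504/(-50/3) = 33183*(-1/29964) - 43504*(-3/50) = -11061/9988 + 65256/25 = 651500403/249700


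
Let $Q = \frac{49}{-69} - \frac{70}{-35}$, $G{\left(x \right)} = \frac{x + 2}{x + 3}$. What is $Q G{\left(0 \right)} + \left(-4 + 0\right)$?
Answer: $- \frac{650}{207} \approx -3.1401$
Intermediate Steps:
$G{\left(x \right)} = \frac{2 + x}{3 + x}$
$Q = \frac{89}{69}$ ($Q = 49 \left(- \frac{1}{69}\right) - -2 = - \frac{49}{69} + 2 = \frac{89}{69} \approx 1.2899$)
$Q G{\left(0 \right)} + \left(-4 + 0\right) = \frac{89 \frac{2 + 0}{3 + 0}}{69} + \left(-4 + 0\right) = \frac{89 \cdot \frac{1}{3} \cdot 2}{69} - 4 = \frac{89}{69} \cdot \frac{2}{3} - 4 = \frac{178}{207} - 4 = - \frac{650}{207}$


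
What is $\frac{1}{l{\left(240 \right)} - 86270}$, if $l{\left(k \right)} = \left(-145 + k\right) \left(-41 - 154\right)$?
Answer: $- \frac{1}{104795} \approx -9.5424 \cdot 10^{-6}$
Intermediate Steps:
$l{\left(k \right)} = 28275 - 195 k$ ($l{\left(k \right)} = \left(-145 + k\right) \left(-195\right) = 28275 - 195 k$)
$\frac{1}{l{\left(240 \right)} - 86270} = \frac{1}{\left(28275 - 46800\right) - 86270} = \frac{1}{-18525 - 86270} = \frac{1}{-104795} = - \frac{1}{104795}$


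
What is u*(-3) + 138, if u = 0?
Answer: 138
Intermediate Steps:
u*(-3) + 138 = 0*(-3) + 138 = 0 + 138 = 138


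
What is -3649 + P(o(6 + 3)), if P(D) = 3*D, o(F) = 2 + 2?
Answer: -3637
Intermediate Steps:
o(F) = 4
-3649 + P(o(6 + 3)) = -3649 + 3*4 = -3649 + 12 = -3637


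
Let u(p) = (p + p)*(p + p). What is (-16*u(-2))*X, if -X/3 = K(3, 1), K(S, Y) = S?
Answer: 2304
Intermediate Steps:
X = -9 (X = -3*3 = -9)
u(p) = 4*p² (u(p) = (2*p)*(2*p) = 4*p²)
(-16*u(-2))*X = -64*(-2)²*(-9) = -64*4*(-9) = -16*16*(-9) = -256*(-9) = 2304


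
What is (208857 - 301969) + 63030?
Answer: -30082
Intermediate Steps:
(208857 - 301969) + 63030 = -93112 + 63030 = -30082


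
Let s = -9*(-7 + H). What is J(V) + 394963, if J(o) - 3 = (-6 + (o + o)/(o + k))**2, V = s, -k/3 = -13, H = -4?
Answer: 208948039/529 ≈ 3.9499e+5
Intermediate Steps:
k = 39 (k = -3*(-13) = 39)
s = 99 (s = -9*(-7 - 4) = -9*(-11) = -1*(-99) = 99)
V = 99
J(o) = 3 + (-6 + 2*o/(39 + o))**2 (J(o) = 3 + (-6 + (o + o)/(o + 39))**2 = 3 + (-6 + (2*o)/(39 + o))**2 = 3 + (-6 + 2*o/(39 + o))**2)
J(V) + 394963 = (59319 + 19*99**2 + 2106*99)/(1521 + 99**2 + 78*99) + 394963 = (59319 + 19*9801 + 208494)/(1521 + 9801 + 7722) + 394963 = (59319 + 186219 + 208494)/19044 + 394963 = (1/19044)*454032 + 394963 = 12612/529 + 394963 = 208948039/529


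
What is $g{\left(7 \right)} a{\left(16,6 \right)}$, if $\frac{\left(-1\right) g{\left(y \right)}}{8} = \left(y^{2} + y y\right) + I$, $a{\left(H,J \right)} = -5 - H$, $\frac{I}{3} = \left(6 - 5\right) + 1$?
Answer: $17472$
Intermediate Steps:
$I = 6$ ($I = 3 \left(\left(6 - 5\right) + 1\right) = 3 \left(1 + 1\right) = 3 \cdot 2 = 6$)
$g{\left(y \right)} = -48 - 16 y^{2}$ ($g{\left(y \right)} = - 8 \left(\left(y^{2} + y y\right) + 6\right) = - 8 \left(\left(y^{2} + y^{2}\right) + 6\right) = - 8 \left(2 y^{2} + 6\right) = - 8 \left(6 + 2 y^{2}\right) = -48 - 16 y^{2}$)
$g{\left(7 \right)} a{\left(16,6 \right)} = \left(-48 - 16 \cdot 7^{2}\right) \left(-5 - 16\right) = \left(-48 - 784\right) \left(-5 - 16\right) = \left(-48 - 784\right) \left(-21\right) = \left(-832\right) \left(-21\right) = 17472$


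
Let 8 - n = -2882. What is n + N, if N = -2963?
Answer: -73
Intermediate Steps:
n = 2890 (n = 8 - 1*(-2882) = 8 + 2882 = 2890)
n + N = 2890 - 2963 = -73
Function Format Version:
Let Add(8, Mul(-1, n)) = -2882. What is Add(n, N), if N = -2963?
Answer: -73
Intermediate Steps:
n = 2890 (n = Add(8, Mul(-1, -2882)) = Add(8, 2882) = 2890)
Add(n, N) = Add(2890, -2963) = -73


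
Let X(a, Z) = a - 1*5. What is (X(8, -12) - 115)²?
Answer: 12544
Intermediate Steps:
X(a, Z) = -5 + a (X(a, Z) = a - 5 = -5 + a)
(X(8, -12) - 115)² = ((-5 + 8) - 115)² = (3 - 115)² = (-112)² = 12544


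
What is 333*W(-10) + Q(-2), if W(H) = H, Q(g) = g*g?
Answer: -3326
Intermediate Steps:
Q(g) = g²
333*W(-10) + Q(-2) = 333*(-10) + (-2)² = -3330 + 4 = -3326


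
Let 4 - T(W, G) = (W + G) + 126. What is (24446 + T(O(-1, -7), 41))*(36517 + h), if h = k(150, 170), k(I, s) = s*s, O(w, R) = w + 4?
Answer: 1588324760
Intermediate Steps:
O(w, R) = 4 + w
k(I, s) = s²
T(W, G) = -122 - G - W (T(W, G) = 4 - ((W + G) + 126) = 4 - ((G + W) + 126) = 4 - (126 + G + W) = 4 + (-126 - G - W) = -122 - G - W)
h = 28900 (h = 170² = 28900)
(24446 + T(O(-1, -7), 41))*(36517 + h) = (24446 + (-122 - 1*41 - (4 - 1)))*(36517 + 28900) = (24446 + (-122 - 41 - 1*3))*65417 = (24446 + (-122 - 41 - 3))*65417 = (24446 - 166)*65417 = 24280*65417 = 1588324760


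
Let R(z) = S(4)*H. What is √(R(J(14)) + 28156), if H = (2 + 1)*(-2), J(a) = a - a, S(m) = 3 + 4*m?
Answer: √28042 ≈ 167.46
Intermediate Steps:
J(a) = 0
H = -6 (H = 3*(-2) = -6)
R(z) = -114 (R(z) = (3 + 4*4)*(-6) = (3 + 16)*(-6) = 19*(-6) = -114)
√(R(J(14)) + 28156) = √(-114 + 28156) = √28042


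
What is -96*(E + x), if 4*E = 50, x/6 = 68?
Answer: -40368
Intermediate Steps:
x = 408 (x = 6*68 = 408)
E = 25/2 (E = (1/4)*50 = 25/2 ≈ 12.500)
-96*(E + x) = -96*(25/2 + 408) = -96*841/2 = -40368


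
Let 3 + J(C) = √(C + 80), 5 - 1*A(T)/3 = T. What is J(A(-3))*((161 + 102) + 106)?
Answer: -1107 + 738*√26 ≈ 2656.1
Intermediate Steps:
A(T) = 15 - 3*T
J(C) = -3 + √(80 + C) (J(C) = -3 + √(C + 80) = -3 + √(80 + C))
J(A(-3))*((161 + 102) + 106) = (-3 + √(80 + (15 - 3*(-3))))*((161 + 102) + 106) = (-3 + √(80 + (15 + 9)))*(263 + 106) = (-3 + √(80 + 24))*369 = (-3 + √104)*369 = (-3 + 2*√26)*369 = -1107 + 738*√26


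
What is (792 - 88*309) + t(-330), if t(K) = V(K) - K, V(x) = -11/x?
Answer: -782099/30 ≈ -26070.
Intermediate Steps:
t(K) = -K - 11/K (t(K) = -11/K - K = -K - 11/K)
(792 - 88*309) + t(-330) = (792 - 88*309) + (-1*(-330) - 11/(-330)) = (792 - 27192) + (330 - 11*(-1/330)) = -26400 + (330 + 1/30) = -26400 + 9901/30 = -782099/30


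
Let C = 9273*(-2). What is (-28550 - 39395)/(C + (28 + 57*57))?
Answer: 67945/15269 ≈ 4.4499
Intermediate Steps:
C = -18546
(-28550 - 39395)/(C + (28 + 57*57)) = (-28550 - 39395)/(-18546 + (28 + 57*57)) = -67945/(-18546 + (28 + 3249)) = -67945/(-18546 + 3277) = -67945/(-15269) = -67945*(-1/15269) = 67945/15269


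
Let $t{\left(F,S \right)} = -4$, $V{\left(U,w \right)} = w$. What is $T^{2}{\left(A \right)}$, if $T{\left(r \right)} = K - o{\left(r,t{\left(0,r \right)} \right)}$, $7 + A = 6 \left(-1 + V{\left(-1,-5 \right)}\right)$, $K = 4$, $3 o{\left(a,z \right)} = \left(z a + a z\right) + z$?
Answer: $\frac{107584}{9} \approx 11954.0$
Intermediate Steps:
$o{\left(a,z \right)} = \frac{z}{3} + \frac{2 a z}{3}$ ($o{\left(a,z \right)} = \frac{\left(z a + a z\right) + z}{3} = \frac{\left(a z + a z\right) + z}{3} = \frac{2 a z + z}{3} = \frac{z + 2 a z}{3} = \frac{z}{3} + \frac{2 a z}{3}$)
$A = -43$ ($A = -7 + 6 \left(-1 - 5\right) = -7 + 6 \left(-6\right) = -7 - 36 = -43$)
$T{\left(r \right)} = \frac{16}{3} + \frac{8 r}{3}$ ($T{\left(r \right)} = 4 - \frac{1}{3} \left(-4\right) \left(1 + 2 r\right) = 4 - \left(- \frac{4}{3} - \frac{8 r}{3}\right) = 4 + \left(\frac{4}{3} + \frac{8 r}{3}\right) = \frac{16}{3} + \frac{8 r}{3}$)
$T^{2}{\left(A \right)} = \left(\frac{16}{3} + \frac{8}{3} \left(-43\right)\right)^{2} = \left(\frac{16}{3} - \frac{344}{3}\right)^{2} = \left(- \frac{328}{3}\right)^{2} = \frac{107584}{9}$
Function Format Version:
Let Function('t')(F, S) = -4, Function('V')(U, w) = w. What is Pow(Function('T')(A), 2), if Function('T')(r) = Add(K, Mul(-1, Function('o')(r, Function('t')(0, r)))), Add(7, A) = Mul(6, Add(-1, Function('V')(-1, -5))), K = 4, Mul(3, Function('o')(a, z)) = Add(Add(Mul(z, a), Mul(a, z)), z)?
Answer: Rational(107584, 9) ≈ 11954.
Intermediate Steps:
Function('o')(a, z) = Add(Mul(Rational(1, 3), z), Mul(Rational(2, 3), a, z)) (Function('o')(a, z) = Mul(Rational(1, 3), Add(Add(Mul(z, a), Mul(a, z)), z)) = Mul(Rational(1, 3), Add(Add(Mul(a, z), Mul(a, z)), z)) = Mul(Rational(1, 3), Add(Mul(2, a, z), z)) = Mul(Rational(1, 3), Add(z, Mul(2, a, z))) = Add(Mul(Rational(1, 3), z), Mul(Rational(2, 3), a, z)))
A = -43 (A = Add(-7, Mul(6, Add(-1, -5))) = Add(-7, Mul(6, -6)) = Add(-7, -36) = -43)
Function('T')(r) = Add(Rational(16, 3), Mul(Rational(8, 3), r)) (Function('T')(r) = Add(4, Mul(-1, Mul(Rational(1, 3), -4, Add(1, Mul(2, r))))) = Add(4, Mul(-1, Add(Rational(-4, 3), Mul(Rational(-8, 3), r)))) = Add(4, Add(Rational(4, 3), Mul(Rational(8, 3), r))) = Add(Rational(16, 3), Mul(Rational(8, 3), r)))
Pow(Function('T')(A), 2) = Pow(Add(Rational(16, 3), Mul(Rational(8, 3), -43)), 2) = Pow(Add(Rational(16, 3), Rational(-344, 3)), 2) = Pow(Rational(-328, 3), 2) = Rational(107584, 9)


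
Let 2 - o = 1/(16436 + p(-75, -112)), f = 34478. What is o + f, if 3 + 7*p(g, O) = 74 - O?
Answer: 3973302793/115235 ≈ 34480.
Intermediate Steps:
p(g, O) = 71/7 - O/7 (p(g, O) = -3/7 + (74 - O)/7 = -3/7 + (74/7 - O/7) = 71/7 - O/7)
o = 230463/115235 (o = 2 - 1/(16436 + (71/7 - 1/7*(-112))) = 2 - 1/(16436 + (71/7 + 16)) = 2 - 1/(16436 + 183/7) = 2 - 1/115235/7 = 2 - 1*7/115235 = 2 - 7/115235 = 230463/115235 ≈ 1.9999)
o + f = 230463/115235 + 34478 = 3973302793/115235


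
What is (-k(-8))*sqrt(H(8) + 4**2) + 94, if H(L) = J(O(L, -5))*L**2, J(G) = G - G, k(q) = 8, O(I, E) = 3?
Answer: 62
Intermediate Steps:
J(G) = 0
H(L) = 0 (H(L) = 0*L**2 = 0)
(-k(-8))*sqrt(H(8) + 4**2) + 94 = (-1*8)*sqrt(0 + 4**2) + 94 = -8*sqrt(0 + 16) + 94 = -8*sqrt(16) + 94 = -8*4 + 94 = -32 + 94 = 62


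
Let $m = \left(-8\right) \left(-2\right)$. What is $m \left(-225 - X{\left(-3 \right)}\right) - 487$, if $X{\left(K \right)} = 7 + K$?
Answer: $-4151$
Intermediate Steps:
$m = 16$
$m \left(-225 - X{\left(-3 \right)}\right) - 487 = 16 \left(-225 - \left(7 - 3\right)\right) - 487 = 16 \left(-225 - 4\right) - 487 = 16 \left(-229\right) - 487 = -3664 - 487 = -4151$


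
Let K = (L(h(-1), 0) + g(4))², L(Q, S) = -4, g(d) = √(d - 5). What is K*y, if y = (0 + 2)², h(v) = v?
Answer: 60 - 32*I ≈ 60.0 - 32.0*I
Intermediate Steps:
g(d) = √(-5 + d)
K = (-4 + I)² (K = (-4 + √(-5 + 4))² = (-4 + √(-1))² = (-4 + I)² ≈ 15.0 - 8.0*I)
y = 4 (y = 2² = 4)
K*y = (4 - I)²*4 = 4*(4 - I)²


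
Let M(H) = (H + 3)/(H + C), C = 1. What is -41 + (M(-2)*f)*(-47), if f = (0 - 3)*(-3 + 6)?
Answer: -464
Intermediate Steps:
f = -9 (f = -3*3 = -9)
M(H) = (3 + H)/(1 + H) (M(H) = (H + 3)/(H + 1) = (3 + H)/(1 + H))
-41 + (M(-2)*f)*(-47) = -41 + (((3 - 2)/(1 - 2))*(-9))*(-47) = -41 + ((1/(-1))*(-9))*(-47) = -41 + (-1*1*(-9))*(-47) = -41 - 1*(-9)*(-47) = -41 + 9*(-47) = -41 - 423 = -464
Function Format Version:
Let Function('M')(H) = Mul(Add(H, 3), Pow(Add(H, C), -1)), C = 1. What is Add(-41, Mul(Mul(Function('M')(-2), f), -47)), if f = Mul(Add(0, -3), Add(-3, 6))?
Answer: -464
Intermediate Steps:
f = -9 (f = Mul(-3, 3) = -9)
Function('M')(H) = Mul(Pow(Add(1, H), -1), Add(3, H)) (Function('M')(H) = Mul(Add(H, 3), Pow(Add(H, 1), -1)) = Mul(Add(3, H), Pow(Add(1, H), -1)) = Mul(Pow(Add(1, H), -1), Add(3, H)))
Add(-41, Mul(Mul(Function('M')(-2), f), -47)) = Add(-41, Mul(Mul(Mul(Pow(Add(1, -2), -1), Add(3, -2)), -9), -47)) = Add(-41, Mul(Mul(Mul(Pow(-1, -1), 1), -9), -47)) = Add(-41, Mul(Mul(Mul(-1, 1), -9), -47)) = Add(-41, Mul(Mul(-1, -9), -47)) = Add(-41, Mul(9, -47)) = Add(-41, -423) = -464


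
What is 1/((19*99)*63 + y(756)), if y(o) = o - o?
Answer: 1/118503 ≈ 8.4386e-6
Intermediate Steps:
y(o) = 0
1/((19*99)*63 + y(756)) = 1/((19*99)*63 + 0) = 1/(1881*63 + 0) = 1/(118503 + 0) = 1/118503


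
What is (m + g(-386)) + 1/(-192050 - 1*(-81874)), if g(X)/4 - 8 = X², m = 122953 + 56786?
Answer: 85469582879/110176 ≈ 7.7576e+5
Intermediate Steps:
m = 179739
g(X) = 32 + 4*X²
(m + g(-386)) + 1/(-192050 - 1*(-81874)) = (179739 + (32 + 4*(-386)²)) + 1/(-192050 - 1*(-81874)) = (179739 + (32 + 4*148996)) + 1/(-192050 + 81874) = (179739 + (32 + 595984)) + 1/(-110176) = (179739 + 596016) - 1/110176 = 775755 - 1/110176 = 85469582879/110176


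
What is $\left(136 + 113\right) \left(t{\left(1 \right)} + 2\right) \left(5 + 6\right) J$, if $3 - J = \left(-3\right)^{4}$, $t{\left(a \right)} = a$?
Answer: $-640926$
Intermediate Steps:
$J = -78$ ($J = 3 - \left(-3\right)^{4} = 3 - 81 = -78$)
$\left(136 + 113\right) \left(t{\left(1 \right)} + 2\right) \left(5 + 6\right) J = \left(136 + 113\right) \left(1 + 2\right) \left(5 + 6\right) \left(-78\right) = 249 \cdot 3 \cdot 11 \left(-78\right) = 249 \cdot 33 \left(-78\right) = 249 \left(-2574\right) = -640926$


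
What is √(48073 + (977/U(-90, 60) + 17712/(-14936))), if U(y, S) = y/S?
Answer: √1487637434913/5601 ≈ 217.76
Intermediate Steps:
√(48073 + (977/U(-90, 60) + 17712/(-14936))) = √(48073 + (977/((-90/60)) + 17712/(-14936))) = √(48073 + (977/((-90*1/60)) + 17712*(-1/14936))) = √(48073 + (977/(-3/2) - 2214/1867)) = √(48073 + (977*(-⅔) - 2214/1867)) = √(48073 + (-1954/3 - 2214/1867)) = √(48073 - 3654760/5601) = √(265602113/5601) = √1487637434913/5601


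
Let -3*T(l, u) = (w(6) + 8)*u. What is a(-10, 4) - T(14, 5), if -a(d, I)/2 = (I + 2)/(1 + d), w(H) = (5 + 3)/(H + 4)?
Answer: 16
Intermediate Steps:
w(H) = 8/(4 + H)
T(l, u) = -44*u/15 (T(l, u) = -(8/(4 + 6) + 8)*u/3 = -(8/10 + 8)*u/3 = -(8*(⅒) + 8)*u/3 = -(⅘ + 8)*u/3 = -44*u/15)
a(d, I) = -2*(2 + I)/(1 + d) (a(d, I) = -2*(I + 2)/(1 + d) = -2*(2 + I)/(1 + d))
a(-10, 4) - T(14, 5) = 2*(-2 - 1*4)/(1 - 10) - (-44)*5/15 = 2*(-2 - 4)/(-9) - 1*(-44/3) = 2*(-⅑)*(-6) + 44/3 = 4/3 + 44/3 = 16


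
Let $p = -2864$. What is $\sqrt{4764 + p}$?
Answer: $10 \sqrt{19} \approx 43.589$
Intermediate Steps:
$\sqrt{4764 + p} = \sqrt{4764 - 2864} = \sqrt{1900} = 10 \sqrt{19}$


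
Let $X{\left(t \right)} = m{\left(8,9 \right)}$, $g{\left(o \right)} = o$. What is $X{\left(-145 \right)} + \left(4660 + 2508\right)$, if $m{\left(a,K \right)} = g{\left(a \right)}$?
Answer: $7176$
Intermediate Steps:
$m{\left(a,K \right)} = a$
$X{\left(t \right)} = 8$
$X{\left(-145 \right)} + \left(4660 + 2508\right) = 8 + \left(4660 + 2508\right) = 8 + 7168 = 7176$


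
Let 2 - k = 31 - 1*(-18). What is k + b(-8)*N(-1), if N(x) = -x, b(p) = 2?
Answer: -45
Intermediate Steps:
k = -47 (k = 2 - (31 - 1*(-18)) = 2 - (31 + 18) = 2 - 1*49 = 2 - 49 = -47)
k + b(-8)*N(-1) = -47 + 2*(-1*(-1)) = -47 + 2*1 = -47 + 2 = -45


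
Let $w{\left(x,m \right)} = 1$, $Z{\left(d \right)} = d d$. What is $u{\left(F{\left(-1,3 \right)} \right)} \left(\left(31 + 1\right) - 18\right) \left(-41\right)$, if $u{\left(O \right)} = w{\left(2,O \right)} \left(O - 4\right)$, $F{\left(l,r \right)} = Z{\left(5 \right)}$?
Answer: $-12054$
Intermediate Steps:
$Z{\left(d \right)} = d^{2}$
$F{\left(l,r \right)} = 25$ ($F{\left(l,r \right)} = 5^{2} = 25$)
$u{\left(O \right)} = -4 + O$ ($u{\left(O \right)} = 1 \left(O - 4\right) = 1 \left(-4 + O\right) = -4 + O$)
$u{\left(F{\left(-1,3 \right)} \right)} \left(\left(31 + 1\right) - 18\right) \left(-41\right) = \left(-4 + 25\right) \left(\left(31 + 1\right) - 18\right) \left(-41\right) = 21 \left(32 - 18\right) \left(-41\right) = 21 \cdot 14 \left(-41\right) = 294 \left(-41\right) = -12054$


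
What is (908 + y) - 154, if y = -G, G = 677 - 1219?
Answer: 1296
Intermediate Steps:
G = -542
y = 542 (y = -1*(-542) = 542)
(908 + y) - 154 = (908 + 542) - 154 = 1450 - 154 = 1296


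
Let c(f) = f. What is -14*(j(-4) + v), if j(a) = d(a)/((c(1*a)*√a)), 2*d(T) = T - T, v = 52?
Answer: -728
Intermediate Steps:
d(T) = 0 (d(T) = (T - T)/2 = (½)*0 = 0)
j(a) = 0 (j(a) = 0/(((1*a)*√a)) = 0/((a*√a)) = 0/(a^(3/2)) = 0/a^(3/2) = 0)
-14*(j(-4) + v) = -14*(0 + 52) = -14*52 = -728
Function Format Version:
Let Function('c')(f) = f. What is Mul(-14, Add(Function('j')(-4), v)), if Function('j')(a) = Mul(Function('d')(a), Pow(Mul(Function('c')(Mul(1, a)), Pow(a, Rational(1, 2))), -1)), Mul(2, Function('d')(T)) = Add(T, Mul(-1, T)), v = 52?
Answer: -728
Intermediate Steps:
Function('d')(T) = 0 (Function('d')(T) = Mul(Rational(1, 2), Add(T, Mul(-1, T))) = Mul(Rational(1, 2), 0) = 0)
Function('j')(a) = 0 (Function('j')(a) = Mul(0, Pow(Mul(Mul(1, a), Pow(a, Rational(1, 2))), -1)) = Mul(0, Pow(Mul(a, Pow(a, Rational(1, 2))), -1)) = Mul(0, Pow(Pow(a, Rational(3, 2)), -1)) = Mul(0, Pow(a, Rational(-3, 2))) = 0)
Mul(-14, Add(Function('j')(-4), v)) = Mul(-14, Add(0, 52)) = Mul(-14, 52) = -728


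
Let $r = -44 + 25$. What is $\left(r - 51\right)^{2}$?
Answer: $4900$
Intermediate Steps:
$r = -19$
$\left(r - 51\right)^{2} = \left(-19 - 51\right)^{2} = \left(-70\right)^{2} = 4900$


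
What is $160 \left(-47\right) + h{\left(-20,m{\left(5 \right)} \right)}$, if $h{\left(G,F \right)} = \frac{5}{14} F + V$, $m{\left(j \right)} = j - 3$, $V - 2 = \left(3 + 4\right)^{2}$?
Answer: $- \frac{52278}{7} \approx -7468.3$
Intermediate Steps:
$V = 51$ ($V = 2 + \left(3 + 4\right)^{2} = 2 + 7^{2} = 2 + 49 = 51$)
$m{\left(j \right)} = -3 + j$
$h{\left(G,F \right)} = 51 + \frac{5 F}{14}$ ($h{\left(G,F \right)} = \frac{5}{14} F + 51 = 5 \cdot \frac{1}{14} F + 51 = \frac{5 F}{14} + 51 = 51 + \frac{5 F}{14}$)
$160 \left(-47\right) + h{\left(-20,m{\left(5 \right)} \right)} = 160 \left(-47\right) + \left(51 + \frac{5 \left(-3 + 5\right)}{14}\right) = -7520 + \left(51 + \frac{5}{14} \cdot 2\right) = -7520 + \left(51 + \frac{5}{7}\right) = -7520 + \frac{362}{7} = - \frac{52278}{7}$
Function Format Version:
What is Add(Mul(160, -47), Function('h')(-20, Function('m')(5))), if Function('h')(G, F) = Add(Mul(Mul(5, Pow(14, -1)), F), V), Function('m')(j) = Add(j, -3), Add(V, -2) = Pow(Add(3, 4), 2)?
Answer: Rational(-52278, 7) ≈ -7468.3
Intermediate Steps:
V = 51 (V = Add(2, Pow(Add(3, 4), 2)) = Add(2, Pow(7, 2)) = Add(2, 49) = 51)
Function('m')(j) = Add(-3, j)
Function('h')(G, F) = Add(51, Mul(Rational(5, 14), F)) (Function('h')(G, F) = Add(Mul(Mul(5, Pow(14, -1)), F), 51) = Add(Mul(Mul(5, Rational(1, 14)), F), 51) = Add(Mul(Rational(5, 14), F), 51) = Add(51, Mul(Rational(5, 14), F)))
Add(Mul(160, -47), Function('h')(-20, Function('m')(5))) = Add(Mul(160, -47), Add(51, Mul(Rational(5, 14), Add(-3, 5)))) = Add(-7520, Add(51, Mul(Rational(5, 14), 2))) = Add(-7520, Add(51, Rational(5, 7))) = Add(-7520, Rational(362, 7)) = Rational(-52278, 7)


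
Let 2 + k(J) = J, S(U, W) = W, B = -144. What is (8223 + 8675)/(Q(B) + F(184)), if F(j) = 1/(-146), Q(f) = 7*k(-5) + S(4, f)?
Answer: -2467108/28179 ≈ -87.551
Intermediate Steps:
k(J) = -2 + J
Q(f) = -49 + f (Q(f) = 7*(-2 - 5) + f = 7*(-7) + f = -49 + f)
F(j) = -1/146
(8223 + 8675)/(Q(B) + F(184)) = (8223 + 8675)/((-49 - 144) - 1/146) = 16898/(-193 - 1/146) = 16898/(-28179/146) = 16898*(-146/28179) = -2467108/28179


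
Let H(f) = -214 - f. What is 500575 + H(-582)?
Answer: 500943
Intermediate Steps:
500575 + H(-582) = 500575 + (-214 - 1*(-582)) = 500575 + (-214 + 582) = 500575 + 368 = 500943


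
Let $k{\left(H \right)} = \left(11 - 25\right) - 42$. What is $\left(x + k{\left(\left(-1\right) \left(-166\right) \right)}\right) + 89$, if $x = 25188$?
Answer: $25221$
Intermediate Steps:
$k{\left(H \right)} = -56$ ($k{\left(H \right)} = -14 - 42 = -56$)
$\left(x + k{\left(\left(-1\right) \left(-166\right) \right)}\right) + 89 = \left(25188 - 56\right) + 89 = 25132 + 89 = 25221$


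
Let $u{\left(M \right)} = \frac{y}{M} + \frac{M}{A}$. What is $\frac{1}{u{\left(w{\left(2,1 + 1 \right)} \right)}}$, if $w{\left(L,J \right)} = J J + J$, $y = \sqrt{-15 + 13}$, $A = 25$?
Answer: $\frac{2700}{1273} - \frac{1875 i \sqrt{2}}{1273} \approx 2.121 - 2.083 i$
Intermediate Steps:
$y = i \sqrt{2}$ ($y = \sqrt{-2} = i \sqrt{2} \approx 1.4142 i$)
$w{\left(L,J \right)} = J + J^{2}$ ($w{\left(L,J \right)} = J^{2} + J = J + J^{2}$)
$u{\left(M \right)} = \frac{M}{25} + \frac{i \sqrt{2}}{M}$ ($u{\left(M \right)} = \frac{i \sqrt{2}}{M} + \frac{M}{25} = \frac{M}{25} + \frac{i \sqrt{2}}{M}$)
$\frac{1}{u{\left(w{\left(2,1 + 1 \right)} \right)}} = \frac{1}{\frac{\left(1 + 1\right) \left(1 + \left(1 + 1\right)\right)}{25} + \frac{i \sqrt{2}}{\left(1 + 1\right) \left(1 + \left(1 + 1\right)\right)}} = \frac{1}{\frac{2 \left(1 + 2\right)}{25} + \frac{i \sqrt{2}}{2 \left(1 + 2\right)}} = \frac{1}{\frac{2 \cdot 3}{25} + \frac{i \sqrt{2}}{2 \cdot 3}} = \frac{1}{\frac{1}{25} \cdot 6 + \frac{i \sqrt{2}}{6}} = \frac{1}{\frac{6}{25} + i \sqrt{2} \cdot \frac{1}{6}} = \frac{1}{\frac{6}{25} + \frac{i \sqrt{2}}{6}}$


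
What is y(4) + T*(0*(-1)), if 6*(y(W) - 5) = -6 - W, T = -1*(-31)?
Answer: 10/3 ≈ 3.3333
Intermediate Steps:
T = 31
y(W) = 4 - W/6 (y(W) = 5 + (-6 - W)/6 = 5 + (-1 - W/6) = 4 - W/6)
y(4) + T*(0*(-1)) = (4 - ⅙*4) + 31*(0*(-1)) = (4 - ⅔) + 31*0 = 10/3 + 0 = 10/3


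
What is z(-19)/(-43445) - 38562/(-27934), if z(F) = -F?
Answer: 837397672/606796315 ≈ 1.3800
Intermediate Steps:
z(-19)/(-43445) - 38562/(-27934) = -1*(-19)/(-43445) - 38562/(-27934) = 19*(-1/43445) - 38562*(-1/27934) = -19/43445 + 19281/13967 = 837397672/606796315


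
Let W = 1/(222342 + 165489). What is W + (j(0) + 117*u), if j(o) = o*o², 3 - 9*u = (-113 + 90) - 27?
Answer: 267215560/387831 ≈ 689.00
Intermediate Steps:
u = 53/9 (u = ⅓ - ((-113 + 90) - 27)/9 = ⅓ - (-23 - 27)/9 = ⅓ - ⅑*(-50) = ⅓ + 50/9 = 53/9 ≈ 5.8889)
W = 1/387831 ≈ 2.5784e-6
j(o) = o³
W + (j(0) + 117*u) = 1/387831 + (0³ + 117*(53/9)) = 1/387831 + (0 + 689) = 1/387831 + 689 = 267215560/387831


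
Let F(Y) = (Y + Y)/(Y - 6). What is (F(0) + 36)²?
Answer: 1296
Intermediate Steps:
F(Y) = 2*Y/(-6 + Y) (F(Y) = (2*Y)/(-6 + Y) = 2*Y/(-6 + Y))
(F(0) + 36)² = (2*0/(-6 + 0) + 36)² = (2*0/(-6) + 36)² = (2*0*(-⅙) + 36)² = (0 + 36)² = 36² = 1296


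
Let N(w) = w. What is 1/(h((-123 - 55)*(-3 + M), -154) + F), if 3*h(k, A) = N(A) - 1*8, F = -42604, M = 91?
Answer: -1/42658 ≈ -2.3442e-5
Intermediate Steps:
h(k, A) = -8/3 + A/3 (h(k, A) = (A - 1*8)/3 = (A - 8)/3 = (-8 + A)/3 = -8/3 + A/3)
1/(h((-123 - 55)*(-3 + M), -154) + F) = 1/((-8/3 + (⅓)*(-154)) - 42604) = 1/((-8/3 - 154/3) - 42604) = 1/(-54 - 42604) = 1/(-42658) = -1/42658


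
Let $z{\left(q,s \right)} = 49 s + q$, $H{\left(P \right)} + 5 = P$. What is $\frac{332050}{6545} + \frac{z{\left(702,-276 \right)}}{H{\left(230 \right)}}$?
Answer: $- \frac{613916}{98175} \approx -6.2533$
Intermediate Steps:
$H{\left(P \right)} = -5 + P$
$z{\left(q,s \right)} = q + 49 s$
$\frac{332050}{6545} + \frac{z{\left(702,-276 \right)}}{H{\left(230 \right)}} = \frac{332050}{6545} + \frac{702 + 49 \left(-276\right)}{-5 + 230} = 332050 \cdot \frac{1}{6545} + \frac{702 - 13524}{225} = \frac{66410}{1309} - \frac{4274}{75} = - \frac{613916}{98175}$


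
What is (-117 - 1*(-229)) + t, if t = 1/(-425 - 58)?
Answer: 54095/483 ≈ 112.00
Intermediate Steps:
t = -1/483 (t = 1/(-483) = -1/483 ≈ -0.0020704)
(-117 - 1*(-229)) + t = (-117 - 1*(-229)) - 1/483 = (-117 + 229) - 1/483 = 112 - 1/483 = 54095/483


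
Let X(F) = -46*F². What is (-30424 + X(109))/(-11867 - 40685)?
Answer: 288475/26276 ≈ 10.979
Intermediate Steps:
(-30424 + X(109))/(-11867 - 40685) = (-30424 - 46*109²)/(-11867 - 40685) = (-30424 - 46*11881)/(-52552) = (-30424 - 546526)*(-1/52552) = -576950*(-1/52552) = 288475/26276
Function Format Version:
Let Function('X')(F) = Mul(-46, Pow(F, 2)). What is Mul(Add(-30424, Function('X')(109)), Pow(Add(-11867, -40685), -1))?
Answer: Rational(288475, 26276) ≈ 10.979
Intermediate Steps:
Mul(Add(-30424, Function('X')(109)), Pow(Add(-11867, -40685), -1)) = Mul(Add(-30424, Mul(-46, Pow(109, 2))), Pow(Add(-11867, -40685), -1)) = Mul(Add(-30424, Mul(-46, 11881)), Pow(-52552, -1)) = Mul(Add(-30424, -546526), Rational(-1, 52552)) = Mul(-576950, Rational(-1, 52552)) = Rational(288475, 26276)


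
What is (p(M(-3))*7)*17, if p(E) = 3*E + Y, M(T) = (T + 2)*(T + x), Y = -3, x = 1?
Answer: 357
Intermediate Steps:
M(T) = (1 + T)*(2 + T) (M(T) = (T + 2)*(T + 1) = (2 + T)*(1 + T) = (1 + T)*(2 + T))
p(E) = -3 + 3*E (p(E) = 3*E - 3 = -3 + 3*E)
(p(M(-3))*7)*17 = ((-3 + 3*(2 + (-3)**2 + 3*(-3)))*7)*17 = ((-3 + 3*(2 + 9 - 9))*7)*17 = ((-3 + 3*2)*7)*17 = ((-3 + 6)*7)*17 = (3*7)*17 = 21*17 = 357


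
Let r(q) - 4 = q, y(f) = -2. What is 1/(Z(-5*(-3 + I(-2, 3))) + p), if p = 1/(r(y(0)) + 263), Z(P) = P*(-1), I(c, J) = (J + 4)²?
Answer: 265/60951 ≈ 0.0043478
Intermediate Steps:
r(q) = 4 + q
I(c, J) = (4 + J)²
Z(P) = -P
p = 1/265 (p = 1/((4 - 2) + 263) = 1/(2 + 263) = 1/265 ≈ 0.0037736)
1/(Z(-5*(-3 + I(-2, 3))) + p) = 1/(-(-5)*(-3 + (4 + 3)²) + 1/265) = 1/(-(-5)*(-3 + 7²) + 1/265) = 1/(-(-5)*(-3 + 49) + 1/265) = 1/(-(-5)*46 + 1/265) = 1/(-1*(-230) + 1/265) = 1/(230 + 1/265) = 1/(60951/265) = 265/60951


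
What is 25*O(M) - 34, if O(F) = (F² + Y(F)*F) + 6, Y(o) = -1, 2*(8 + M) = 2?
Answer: 1516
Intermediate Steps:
M = -7 (M = -8 + (½)*2 = -8 + 1 = -7)
O(F) = 6 + F² - F (O(F) = (F² - F) + 6 = 6 + F² - F)
25*O(M) - 34 = 25*(6 + (-7)² - 1*(-7)) - 34 = 25*(6 + 49 + 7) - 34 = 25*62 - 34 = 1550 - 34 = 1516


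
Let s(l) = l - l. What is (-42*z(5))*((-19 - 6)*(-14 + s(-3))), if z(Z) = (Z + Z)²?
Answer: -1470000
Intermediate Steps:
s(l) = 0
z(Z) = 4*Z² (z(Z) = (2*Z)² = 4*Z²)
(-42*z(5))*((-19 - 6)*(-14 + s(-3))) = (-168*5²)*((-19 - 6)*(-14 + 0)) = (-168*25)*(-25*(-14)) = -42*100*350 = -4200*350 = -1470000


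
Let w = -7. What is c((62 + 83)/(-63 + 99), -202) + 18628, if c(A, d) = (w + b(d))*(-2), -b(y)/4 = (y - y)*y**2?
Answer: 18642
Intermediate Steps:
b(y) = 0 (b(y) = -4*(y - y)*y**2 = -0*y**2 = -4*0 = 0)
c(A, d) = 14 (c(A, d) = (-7 + 0)*(-2) = -7*(-2) = 14)
c((62 + 83)/(-63 + 99), -202) + 18628 = 14 + 18628 = 18642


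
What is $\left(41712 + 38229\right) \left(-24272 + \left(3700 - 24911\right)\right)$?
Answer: $-3635956503$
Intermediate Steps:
$\left(41712 + 38229\right) \left(-24272 + \left(3700 - 24911\right)\right) = 79941 \left(-24272 + \left(3700 - 24911\right)\right) = 79941 \left(-24272 - 21211\right) = 79941 \left(-45483\right) = -3635956503$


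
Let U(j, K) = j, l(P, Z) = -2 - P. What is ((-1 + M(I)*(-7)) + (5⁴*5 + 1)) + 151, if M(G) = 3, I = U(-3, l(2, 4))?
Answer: 3255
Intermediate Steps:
I = -3
((-1 + M(I)*(-7)) + (5⁴*5 + 1)) + 151 = ((-1 + 3*(-7)) + (5⁴*5 + 1)) + 151 = ((-1 - 21) + (625*5 + 1)) + 151 = (-22 + (3125 + 1)) + 151 = (-22 + 3126) + 151 = 3104 + 151 = 3255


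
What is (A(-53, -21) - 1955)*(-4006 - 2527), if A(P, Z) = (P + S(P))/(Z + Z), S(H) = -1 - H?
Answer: 536418097/42 ≈ 1.2772e+7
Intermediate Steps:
A(P, Z) = -1/(2*Z) (A(P, Z) = (P + (-1 - P))/(Z + Z) = -1/(2*Z))
(A(-53, -21) - 1955)*(-4006 - 2527) = (-1/2/(-21) - 1955)*(-4006 - 2527) = (-1/2*(-1/21) - 1955)*(-6533) = (1/42 - 1955)*(-6533) = -82109/42*(-6533) = 536418097/42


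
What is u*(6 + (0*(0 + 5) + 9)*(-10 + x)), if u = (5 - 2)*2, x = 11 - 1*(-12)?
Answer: 738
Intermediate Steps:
x = 23 (x = 11 + 12 = 23)
u = 6 (u = 3*2 = 6)
u*(6 + (0*(0 + 5) + 9)*(-10 + x)) = 6*(6 + (0*(0 + 5) + 9)*(-10 + 23)) = 6*(6 + (0*5 + 9)*13) = 6*(6 + (0 + 9)*13) = 6*(6 + 9*13) = 6*(6 + 117) = 6*123 = 738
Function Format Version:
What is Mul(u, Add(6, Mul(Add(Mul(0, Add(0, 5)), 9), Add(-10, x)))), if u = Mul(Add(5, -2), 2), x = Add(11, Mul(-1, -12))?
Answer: 738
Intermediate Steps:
x = 23 (x = Add(11, 12) = 23)
u = 6 (u = Mul(3, 2) = 6)
Mul(u, Add(6, Mul(Add(Mul(0, Add(0, 5)), 9), Add(-10, x)))) = Mul(6, Add(6, Mul(Add(Mul(0, Add(0, 5)), 9), Add(-10, 23)))) = Mul(6, Add(6, Mul(Add(Mul(0, 5), 9), 13))) = Mul(6, Add(6, Mul(Add(0, 9), 13))) = Mul(6, Add(6, Mul(9, 13))) = Mul(6, Add(6, 117)) = Mul(6, 123) = 738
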